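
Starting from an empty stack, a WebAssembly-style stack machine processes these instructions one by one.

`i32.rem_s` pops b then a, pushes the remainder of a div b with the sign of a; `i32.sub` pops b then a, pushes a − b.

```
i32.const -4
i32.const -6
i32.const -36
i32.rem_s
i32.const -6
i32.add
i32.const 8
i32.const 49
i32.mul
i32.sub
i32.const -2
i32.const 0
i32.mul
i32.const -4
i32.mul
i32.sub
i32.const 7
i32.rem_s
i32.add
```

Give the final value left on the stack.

i32.const -4  : [-4]
i32.const -6  : [-4, -6]
i32.const -36 : [-4, -6, -36]
i32.rem_s     : [-4, -6]
i32.const -6  : [-4, -6, -6]
i32.add       : [-4, -12]
i32.const 8   : [-4, -12, 8]
i32.const 49  : [-4, -12, 8, 49]
i32.mul       : [-4, -12, 392]
i32.sub       : [-4, -404]
i32.const -2  : [-4, -404, -2]
i32.const 0   : [-4, -404, -2, 0]
i32.mul       : [-4, -404, 0]
i32.const -4  : [-4, -404, 0, -4]
i32.mul       : [-4, -404, 0]
i32.sub       : [-4, -404]
i32.const 7   : [-4, -404, 7]
i32.rem_s     : [-4, -5]
i32.add       : [-9]

-9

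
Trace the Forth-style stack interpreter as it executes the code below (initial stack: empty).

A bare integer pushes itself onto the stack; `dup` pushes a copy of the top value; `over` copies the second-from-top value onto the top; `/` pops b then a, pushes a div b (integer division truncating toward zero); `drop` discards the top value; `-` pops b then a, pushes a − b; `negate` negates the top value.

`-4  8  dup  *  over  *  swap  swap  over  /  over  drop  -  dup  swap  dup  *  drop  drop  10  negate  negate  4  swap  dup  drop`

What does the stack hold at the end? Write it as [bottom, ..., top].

-4     : [-4]
8      : [-4, 8]
dup    : [-4, 8, 8]
*      : [-4, 64]
over   : [-4, 64, -4]
*      : [-4, -256]
swap   : [-256, -4]
swap   : [-4, -256]
over   : [-4, -256, -4]
/      : [-4, 64]
over   : [-4, 64, -4]
drop   : [-4, 64]
-      : [-68]
dup    : [-68, -68]
swap   : [-68, -68]
dup    : [-68, -68, -68]
*      : [-68, 4624]
drop   : [-68]
drop   : []
10     : [10]
negate : [-10]
negate : [10]
4      : [10, 4]
swap   : [4, 10]
dup    : [4, 10, 10]
drop   : [4, 10]

[4, 10]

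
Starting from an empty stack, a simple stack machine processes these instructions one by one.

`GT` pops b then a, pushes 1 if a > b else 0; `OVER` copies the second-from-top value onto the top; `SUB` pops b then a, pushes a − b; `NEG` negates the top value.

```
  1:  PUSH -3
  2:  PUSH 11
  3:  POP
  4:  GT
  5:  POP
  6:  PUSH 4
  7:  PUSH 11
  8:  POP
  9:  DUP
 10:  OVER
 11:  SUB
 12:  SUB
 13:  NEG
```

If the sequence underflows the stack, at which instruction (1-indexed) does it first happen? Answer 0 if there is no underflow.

PUSH -3  [-3]
PUSH 11  [-3, 11]
POP      [-3]
GT  — needs 2 operands, stack has 1 → underflow

4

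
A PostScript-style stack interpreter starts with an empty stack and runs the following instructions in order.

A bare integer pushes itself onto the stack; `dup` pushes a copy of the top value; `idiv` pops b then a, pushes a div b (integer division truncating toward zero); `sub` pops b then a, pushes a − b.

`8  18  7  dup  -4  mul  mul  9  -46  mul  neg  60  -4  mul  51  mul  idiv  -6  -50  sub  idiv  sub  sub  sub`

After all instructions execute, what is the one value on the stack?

-206

8     [8]
18    [8, 18]
7     [8, 18, 7]
dup   [8, 18, 7, 7]
-4    [8, 18, 7, 7, -4]
mul   [8, 18, 7, -28]
mul   [8, 18, -196]
9     [8, 18, -196, 9]
-46   [8, 18, -196, 9, -46]
mul   [8, 18, -196, -414]
neg   [8, 18, -196, 414]
60    [8, 18, -196, 414, 60]
-4    [8, 18, -196, 414, 60, -4]
mul   [8, 18, -196, 414, -240]
51    [8, 18, -196, 414, -240, 51]
mul   [8, 18, -196, 414, -12240]
idiv  [8, 18, -196, 0]
-6    [8, 18, -196, 0, -6]
-50   [8, 18, -196, 0, -6, -50]
sub   [8, 18, -196, 0, 44]
idiv  [8, 18, -196, 0]
sub   [8, 18, -196]
sub   [8, 214]
sub   [-206]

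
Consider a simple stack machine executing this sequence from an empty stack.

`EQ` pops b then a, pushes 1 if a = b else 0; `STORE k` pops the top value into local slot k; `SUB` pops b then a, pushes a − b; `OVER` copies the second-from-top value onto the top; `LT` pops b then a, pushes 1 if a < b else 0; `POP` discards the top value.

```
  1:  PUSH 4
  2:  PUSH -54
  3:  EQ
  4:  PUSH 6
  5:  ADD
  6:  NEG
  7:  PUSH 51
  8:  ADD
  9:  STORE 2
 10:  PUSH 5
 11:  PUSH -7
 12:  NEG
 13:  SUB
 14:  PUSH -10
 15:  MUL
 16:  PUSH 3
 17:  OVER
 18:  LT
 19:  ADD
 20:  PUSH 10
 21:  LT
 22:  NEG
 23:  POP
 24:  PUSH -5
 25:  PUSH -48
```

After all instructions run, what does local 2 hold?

PUSH 4   → [4]
PUSH -54 → [4, -54]
EQ       → [0]
PUSH 6   → [0, 6]
ADD      → [6]
NEG      → [-6]
PUSH 51  → [-6, 51]
ADD      → [45]
STORE 2  → []
PUSH 5   → [5]
PUSH -7  → [5, -7]
NEG      → [5, 7]
SUB      → [-2]
PUSH -10 → [-2, -10]
MUL      → [20]
PUSH 3   → [20, 3]
OVER     → [20, 3, 20]
LT       → [20, 1]
ADD      → [21]
PUSH 10  → [21, 10]
LT       → [0]
NEG      → [0]
POP      → []
PUSH -5  → [-5]
PUSH -48 → [-5, -48]

45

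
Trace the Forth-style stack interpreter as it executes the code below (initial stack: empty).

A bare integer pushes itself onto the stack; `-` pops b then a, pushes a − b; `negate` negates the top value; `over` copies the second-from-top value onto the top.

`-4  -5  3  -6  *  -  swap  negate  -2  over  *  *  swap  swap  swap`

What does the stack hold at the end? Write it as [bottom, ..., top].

[-32, 13]

-4     → -4
-5     → -4 -5
3      → -4 -5 3
-6     → -4 -5 3 -6
*      → -4 -5 -18
-      → -4 13
swap   → 13 -4
negate → 13 4
-2     → 13 4 -2
over   → 13 4 -2 4
*      → 13 4 -8
*      → 13 -32
swap   → -32 13
swap   → 13 -32
swap   → -32 13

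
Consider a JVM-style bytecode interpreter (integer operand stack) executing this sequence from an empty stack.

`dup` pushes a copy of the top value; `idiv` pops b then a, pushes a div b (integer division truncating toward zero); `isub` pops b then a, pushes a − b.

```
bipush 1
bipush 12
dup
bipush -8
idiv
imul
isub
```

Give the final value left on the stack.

13

bipush 1  -> 1
bipush 12 -> 1 12
dup       -> 1 12 12
bipush -8 -> 1 12 12 -8
idiv      -> 1 12 -1
imul      -> 1 -12
isub      -> 13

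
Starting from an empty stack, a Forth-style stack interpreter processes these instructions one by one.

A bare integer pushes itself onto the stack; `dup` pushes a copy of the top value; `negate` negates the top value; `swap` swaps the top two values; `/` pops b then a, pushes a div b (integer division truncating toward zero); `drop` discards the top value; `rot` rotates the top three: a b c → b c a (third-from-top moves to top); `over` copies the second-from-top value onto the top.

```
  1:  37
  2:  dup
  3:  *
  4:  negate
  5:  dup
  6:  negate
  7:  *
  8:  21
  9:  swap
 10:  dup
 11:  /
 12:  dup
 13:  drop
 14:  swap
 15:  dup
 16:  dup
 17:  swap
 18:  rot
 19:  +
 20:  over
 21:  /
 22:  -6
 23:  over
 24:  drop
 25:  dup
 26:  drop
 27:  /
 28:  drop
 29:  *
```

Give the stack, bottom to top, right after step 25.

37     -> [37]
dup    -> [37, 37]
*      -> [1369]
negate -> [-1369]
dup    -> [-1369, -1369]
negate -> [-1369, 1369]
*      -> [-1874161]
21     -> [-1874161, 21]
swap   -> [21, -1874161]
dup    -> [21, -1874161, -1874161]
/      -> [21, 1]
dup    -> [21, 1, 1]
drop   -> [21, 1]
swap   -> [1, 21]
dup    -> [1, 21, 21]
dup    -> [1, 21, 21, 21]
swap   -> [1, 21, 21, 21]
rot    -> [1, 21, 21, 21]
+      -> [1, 21, 42]
over   -> [1, 21, 42, 21]
/      -> [1, 21, 2]
-6     -> [1, 21, 2, -6]
over   -> [1, 21, 2, -6, 2]
drop   -> [1, 21, 2, -6]
dup    -> [1, 21, 2, -6, -6]

[1, 21, 2, -6, -6]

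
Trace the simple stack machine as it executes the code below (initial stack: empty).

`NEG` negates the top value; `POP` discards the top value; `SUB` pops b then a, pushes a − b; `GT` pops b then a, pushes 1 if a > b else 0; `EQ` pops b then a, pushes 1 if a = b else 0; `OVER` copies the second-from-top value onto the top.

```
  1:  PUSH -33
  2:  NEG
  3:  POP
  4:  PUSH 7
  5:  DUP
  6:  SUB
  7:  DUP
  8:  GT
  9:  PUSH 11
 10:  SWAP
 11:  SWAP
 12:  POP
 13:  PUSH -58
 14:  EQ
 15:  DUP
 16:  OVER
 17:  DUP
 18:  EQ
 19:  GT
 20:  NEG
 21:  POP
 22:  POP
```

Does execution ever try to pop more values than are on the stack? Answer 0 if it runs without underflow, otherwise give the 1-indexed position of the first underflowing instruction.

0

PUSH -33  -33
NEG       33
POP       (empty)
PUSH 7    7
DUP       7 7
SUB       0
DUP       0 0
GT        0
PUSH 11   0 11
SWAP      11 0
SWAP      0 11
POP       0
PUSH -58  0 -58
EQ        0
DUP       0 0
OVER      0 0 0
DUP       0 0 0 0
EQ        0 0 1
GT        0 0
NEG       0 0
POP       0
POP       (empty)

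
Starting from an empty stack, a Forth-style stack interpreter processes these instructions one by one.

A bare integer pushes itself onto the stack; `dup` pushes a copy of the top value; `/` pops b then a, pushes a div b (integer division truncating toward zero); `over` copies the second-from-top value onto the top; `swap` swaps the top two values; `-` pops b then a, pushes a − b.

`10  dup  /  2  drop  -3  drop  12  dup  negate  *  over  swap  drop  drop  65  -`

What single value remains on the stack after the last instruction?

-64

10     → 10
dup    → 10 10
/      → 1
2      → 1 2
drop   → 1
-3     → 1 -3
drop   → 1
12     → 1 12
dup    → 1 12 12
negate → 1 12 -12
*      → 1 -144
over   → 1 -144 1
swap   → 1 1 -144
drop   → 1 1
drop   → 1
65     → 1 65
-      → -64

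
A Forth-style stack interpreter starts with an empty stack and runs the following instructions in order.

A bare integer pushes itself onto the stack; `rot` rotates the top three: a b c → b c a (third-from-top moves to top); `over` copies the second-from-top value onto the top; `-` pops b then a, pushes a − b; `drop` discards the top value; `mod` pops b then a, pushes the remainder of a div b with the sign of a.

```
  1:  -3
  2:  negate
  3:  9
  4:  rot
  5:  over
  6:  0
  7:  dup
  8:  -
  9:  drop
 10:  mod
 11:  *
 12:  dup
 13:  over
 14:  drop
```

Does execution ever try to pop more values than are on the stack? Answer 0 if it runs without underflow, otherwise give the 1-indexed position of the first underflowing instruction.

4

-3     -> -3
negate -> 3
9      -> 3 9
rot  — needs 3 operands, stack has 2 → underflow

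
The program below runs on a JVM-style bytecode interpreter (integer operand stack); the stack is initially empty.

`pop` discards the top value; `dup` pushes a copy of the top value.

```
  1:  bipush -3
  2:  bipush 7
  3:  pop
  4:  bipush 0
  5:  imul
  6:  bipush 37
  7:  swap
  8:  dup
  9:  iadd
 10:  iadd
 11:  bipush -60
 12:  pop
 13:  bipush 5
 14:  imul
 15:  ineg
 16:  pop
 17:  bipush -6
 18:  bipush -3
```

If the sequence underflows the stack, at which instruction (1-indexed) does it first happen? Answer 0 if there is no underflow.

bipush -3  : [-3]
bipush 7   : [-3, 7]
pop        : [-3]
bipush 0   : [-3, 0]
imul       : [0]
bipush 37  : [0, 37]
swap       : [37, 0]
dup        : [37, 0, 0]
iadd       : [37, 0]
iadd       : [37]
bipush -60 : [37, -60]
pop        : [37]
bipush 5   : [37, 5]
imul       : [185]
ineg       : [-185]
pop        : []
bipush -6  : [-6]
bipush -3  : [-6, -3]

0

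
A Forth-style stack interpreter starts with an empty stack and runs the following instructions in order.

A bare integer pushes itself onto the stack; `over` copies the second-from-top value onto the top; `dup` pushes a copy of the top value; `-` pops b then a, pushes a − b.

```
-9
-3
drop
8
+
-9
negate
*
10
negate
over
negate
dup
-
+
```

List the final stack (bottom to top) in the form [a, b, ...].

[-9, -10]

-9     → -9
-3     → -9 -3
drop   → -9
8      → -9 8
+      → -1
-9     → -1 -9
negate → -1 9
*      → -9
10     → -9 10
negate → -9 -10
over   → -9 -10 -9
negate → -9 -10 9
dup    → -9 -10 9 9
-      → -9 -10 0
+      → -9 -10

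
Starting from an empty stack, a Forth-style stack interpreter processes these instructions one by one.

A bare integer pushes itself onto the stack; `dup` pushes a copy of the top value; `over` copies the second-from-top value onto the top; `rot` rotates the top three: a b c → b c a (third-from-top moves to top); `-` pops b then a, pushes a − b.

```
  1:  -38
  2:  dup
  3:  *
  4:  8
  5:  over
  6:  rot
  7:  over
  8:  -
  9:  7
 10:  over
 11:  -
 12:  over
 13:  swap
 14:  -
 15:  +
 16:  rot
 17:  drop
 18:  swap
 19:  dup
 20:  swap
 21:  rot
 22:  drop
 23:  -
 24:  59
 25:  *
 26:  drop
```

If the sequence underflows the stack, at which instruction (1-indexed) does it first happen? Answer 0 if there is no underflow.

-38   -38
dup   -38 -38
*     1444
8     1444 8
over  1444 8 1444
rot   8 1444 1444
over  8 1444 1444 1444
-     8 1444 0
7     8 1444 0 7
over  8 1444 0 7 0
-     8 1444 0 7
over  8 1444 0 7 0
swap  8 1444 0 0 7
-     8 1444 0 -7
+     8 1444 -7
rot   1444 -7 8
drop  1444 -7
swap  -7 1444
dup   -7 1444 1444
swap  -7 1444 1444
rot   1444 1444 -7
drop  1444 1444
-     0
59    0 59
*     0
drop  (empty)

0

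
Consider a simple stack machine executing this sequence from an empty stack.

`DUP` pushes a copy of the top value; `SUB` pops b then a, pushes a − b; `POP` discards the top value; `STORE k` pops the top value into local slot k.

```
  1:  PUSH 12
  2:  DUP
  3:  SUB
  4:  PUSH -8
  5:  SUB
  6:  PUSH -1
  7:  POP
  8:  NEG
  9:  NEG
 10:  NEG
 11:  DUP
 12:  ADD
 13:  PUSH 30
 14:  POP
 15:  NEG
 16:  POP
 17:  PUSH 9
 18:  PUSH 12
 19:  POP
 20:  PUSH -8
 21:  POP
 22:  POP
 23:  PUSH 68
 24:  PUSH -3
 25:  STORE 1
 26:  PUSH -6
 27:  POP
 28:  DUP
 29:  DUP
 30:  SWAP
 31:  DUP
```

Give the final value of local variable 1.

PUSH 12  12
DUP      12 12
SUB      0
PUSH -8  0 -8
SUB      8
PUSH -1  8 -1
POP      8
NEG      -8
NEG      8
NEG      -8
DUP      -8 -8
ADD      -16
PUSH 30  -16 30
POP      -16
NEG      16
POP      (empty)
PUSH 9   9
PUSH 12  9 12
POP      9
PUSH -8  9 -8
POP      9
POP      (empty)
PUSH 68  68
PUSH -3  68 -3
STORE 1  68
PUSH -6  68 -6
POP      68
DUP      68 68
DUP      68 68 68
SWAP     68 68 68
DUP      68 68 68 68

-3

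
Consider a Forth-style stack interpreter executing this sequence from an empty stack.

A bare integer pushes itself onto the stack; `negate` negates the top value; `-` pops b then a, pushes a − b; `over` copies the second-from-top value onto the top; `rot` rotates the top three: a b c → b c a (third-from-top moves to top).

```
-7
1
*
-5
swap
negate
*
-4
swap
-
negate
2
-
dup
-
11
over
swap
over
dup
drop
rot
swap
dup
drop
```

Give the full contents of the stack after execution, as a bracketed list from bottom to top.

-7     → [-7]
1      → [-7, 1]
*      → [-7]
-5     → [-7, -5]
swap   → [-5, -7]
negate → [-5, 7]
*      → [-35]
-4     → [-35, -4]
swap   → [-4, -35]
-      → [31]
negate → [-31]
2      → [-31, 2]
-      → [-33]
dup    → [-33, -33]
-      → [0]
11     → [0, 11]
over   → [0, 11, 0]
swap   → [0, 0, 11]
over   → [0, 0, 11, 0]
dup    → [0, 0, 11, 0, 0]
drop   → [0, 0, 11, 0]
rot    → [0, 11, 0, 0]
swap   → [0, 11, 0, 0]
dup    → [0, 11, 0, 0, 0]
drop   → [0, 11, 0, 0]

[0, 11, 0, 0]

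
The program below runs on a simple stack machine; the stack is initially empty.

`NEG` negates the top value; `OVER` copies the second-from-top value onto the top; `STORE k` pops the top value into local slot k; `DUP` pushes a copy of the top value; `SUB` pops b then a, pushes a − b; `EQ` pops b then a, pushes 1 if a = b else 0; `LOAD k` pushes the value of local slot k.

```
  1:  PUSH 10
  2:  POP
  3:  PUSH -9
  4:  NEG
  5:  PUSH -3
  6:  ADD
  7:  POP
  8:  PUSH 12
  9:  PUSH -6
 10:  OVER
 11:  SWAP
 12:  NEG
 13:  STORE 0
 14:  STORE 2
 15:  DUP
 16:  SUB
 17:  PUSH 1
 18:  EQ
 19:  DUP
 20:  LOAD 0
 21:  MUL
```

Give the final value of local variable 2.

12

PUSH 10 : [10]
POP     : []
PUSH -9 : [-9]
NEG     : [9]
PUSH -3 : [9, -3]
ADD     : [6]
POP     : []
PUSH 12 : [12]
PUSH -6 : [12, -6]
OVER    : [12, -6, 12]
SWAP    : [12, 12, -6]
NEG     : [12, 12, 6]
STORE 0 : [12, 12]
STORE 2 : [12]
DUP     : [12, 12]
SUB     : [0]
PUSH 1  : [0, 1]
EQ      : [0]
DUP     : [0, 0]
LOAD 0  : [0, 0, 6]
MUL     : [0, 0]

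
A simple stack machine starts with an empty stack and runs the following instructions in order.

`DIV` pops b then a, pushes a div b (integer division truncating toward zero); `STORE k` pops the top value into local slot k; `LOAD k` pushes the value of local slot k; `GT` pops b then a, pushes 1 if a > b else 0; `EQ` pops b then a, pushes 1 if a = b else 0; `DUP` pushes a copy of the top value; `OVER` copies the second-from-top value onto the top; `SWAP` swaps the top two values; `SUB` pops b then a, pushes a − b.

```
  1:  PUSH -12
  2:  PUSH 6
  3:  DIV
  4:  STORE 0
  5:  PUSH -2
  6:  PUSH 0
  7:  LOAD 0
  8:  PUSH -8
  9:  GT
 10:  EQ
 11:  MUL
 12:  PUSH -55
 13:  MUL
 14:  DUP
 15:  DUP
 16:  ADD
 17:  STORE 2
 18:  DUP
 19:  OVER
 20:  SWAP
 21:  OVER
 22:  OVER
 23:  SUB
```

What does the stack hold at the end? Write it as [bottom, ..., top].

PUSH -12 -> -12
PUSH 6   -> -12 6
DIV      -> -2
STORE 0  -> (empty)
PUSH -2  -> -2
PUSH 0   -> -2 0
LOAD 0   -> -2 0 -2
PUSH -8  -> -2 0 -2 -8
GT       -> -2 0 1
EQ       -> -2 0
MUL      -> 0
PUSH -55 -> 0 -55
MUL      -> 0
DUP      -> 0 0
DUP      -> 0 0 0
ADD      -> 0 0
STORE 2  -> 0
DUP      -> 0 0
OVER     -> 0 0 0
SWAP     -> 0 0 0
OVER     -> 0 0 0 0
OVER     -> 0 0 0 0 0
SUB      -> 0 0 0 0

[0, 0, 0, 0]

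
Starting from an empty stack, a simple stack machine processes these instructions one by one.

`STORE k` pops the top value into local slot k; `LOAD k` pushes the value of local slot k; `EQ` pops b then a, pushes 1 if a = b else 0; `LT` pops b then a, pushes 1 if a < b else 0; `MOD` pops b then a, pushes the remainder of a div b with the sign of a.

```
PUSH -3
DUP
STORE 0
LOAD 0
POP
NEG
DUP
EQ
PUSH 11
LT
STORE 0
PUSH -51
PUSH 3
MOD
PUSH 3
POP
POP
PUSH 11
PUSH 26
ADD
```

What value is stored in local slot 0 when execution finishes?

1

PUSH -3  -> [-3]
DUP      -> [-3, -3]
STORE 0  -> [-3]
LOAD 0   -> [-3, -3]
POP      -> [-3]
NEG      -> [3]
DUP      -> [3, 3]
EQ       -> [1]
PUSH 11  -> [1, 11]
LT       -> [1]
STORE 0  -> []
PUSH -51 -> [-51]
PUSH 3   -> [-51, 3]
MOD      -> [0]
PUSH 3   -> [0, 3]
POP      -> [0]
POP      -> []
PUSH 11  -> [11]
PUSH 26  -> [11, 26]
ADD      -> [37]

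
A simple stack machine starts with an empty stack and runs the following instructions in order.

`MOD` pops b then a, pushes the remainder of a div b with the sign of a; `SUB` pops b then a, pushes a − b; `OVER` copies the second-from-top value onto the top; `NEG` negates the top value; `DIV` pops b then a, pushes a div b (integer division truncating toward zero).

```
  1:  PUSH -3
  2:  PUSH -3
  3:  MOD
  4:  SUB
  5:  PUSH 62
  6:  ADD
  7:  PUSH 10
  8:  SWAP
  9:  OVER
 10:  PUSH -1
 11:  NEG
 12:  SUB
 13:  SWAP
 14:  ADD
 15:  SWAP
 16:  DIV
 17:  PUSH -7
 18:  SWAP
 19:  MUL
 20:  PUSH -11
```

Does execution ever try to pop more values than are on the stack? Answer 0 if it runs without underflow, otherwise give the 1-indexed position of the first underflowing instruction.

4

PUSH -3  -3
PUSH -3  -3 -3
MOD      0
SUB  — needs 2 operands, stack has 1 → underflow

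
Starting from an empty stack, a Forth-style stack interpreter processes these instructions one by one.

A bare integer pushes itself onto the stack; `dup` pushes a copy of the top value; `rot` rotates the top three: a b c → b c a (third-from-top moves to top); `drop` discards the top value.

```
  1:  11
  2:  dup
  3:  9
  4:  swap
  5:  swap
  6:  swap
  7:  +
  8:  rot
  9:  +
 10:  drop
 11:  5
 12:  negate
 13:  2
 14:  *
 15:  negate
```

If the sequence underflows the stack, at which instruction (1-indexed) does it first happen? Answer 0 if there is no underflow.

8

11   -> [11]
dup  -> [11, 11]
9    -> [11, 11, 9]
swap -> [11, 9, 11]
swap -> [11, 11, 9]
swap -> [11, 9, 11]
+    -> [11, 20]
rot  — needs 3 operands, stack has 2 → underflow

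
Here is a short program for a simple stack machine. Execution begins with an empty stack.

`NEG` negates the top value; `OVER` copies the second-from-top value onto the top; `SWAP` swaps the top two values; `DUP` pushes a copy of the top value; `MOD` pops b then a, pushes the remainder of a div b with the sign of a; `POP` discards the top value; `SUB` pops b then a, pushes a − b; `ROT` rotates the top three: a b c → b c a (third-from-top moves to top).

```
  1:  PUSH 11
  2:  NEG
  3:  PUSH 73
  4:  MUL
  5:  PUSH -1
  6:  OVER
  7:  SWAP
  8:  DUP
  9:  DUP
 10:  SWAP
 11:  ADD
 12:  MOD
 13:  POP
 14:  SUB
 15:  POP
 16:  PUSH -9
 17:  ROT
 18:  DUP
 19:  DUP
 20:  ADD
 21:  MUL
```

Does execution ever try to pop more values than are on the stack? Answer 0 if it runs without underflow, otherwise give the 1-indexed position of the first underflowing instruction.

PUSH 11 → 11
NEG     → -11
PUSH 73 → -11 73
MUL     → -803
PUSH -1 → -803 -1
OVER    → -803 -1 -803
SWAP    → -803 -803 -1
DUP     → -803 -803 -1 -1
DUP     → -803 -803 -1 -1 -1
SWAP    → -803 -803 -1 -1 -1
ADD     → -803 -803 -1 -2
MOD     → -803 -803 -1
POP     → -803 -803
SUB     → 0
POP     → (empty)
PUSH -9 → -9
ROT  — needs 3 operands, stack has 1 → underflow

17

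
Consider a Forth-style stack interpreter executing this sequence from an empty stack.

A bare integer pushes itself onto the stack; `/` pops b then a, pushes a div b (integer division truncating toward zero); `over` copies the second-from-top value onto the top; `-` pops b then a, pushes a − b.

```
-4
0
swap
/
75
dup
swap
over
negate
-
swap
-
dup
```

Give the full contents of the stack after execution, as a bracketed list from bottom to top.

[0, 75, 75]

-4     : -4
0      : -4 0
swap   : 0 -4
/      : 0
75     : 0 75
dup    : 0 75 75
swap   : 0 75 75
over   : 0 75 75 75
negate : 0 75 75 -75
-      : 0 75 150
swap   : 0 150 75
-      : 0 75
dup    : 0 75 75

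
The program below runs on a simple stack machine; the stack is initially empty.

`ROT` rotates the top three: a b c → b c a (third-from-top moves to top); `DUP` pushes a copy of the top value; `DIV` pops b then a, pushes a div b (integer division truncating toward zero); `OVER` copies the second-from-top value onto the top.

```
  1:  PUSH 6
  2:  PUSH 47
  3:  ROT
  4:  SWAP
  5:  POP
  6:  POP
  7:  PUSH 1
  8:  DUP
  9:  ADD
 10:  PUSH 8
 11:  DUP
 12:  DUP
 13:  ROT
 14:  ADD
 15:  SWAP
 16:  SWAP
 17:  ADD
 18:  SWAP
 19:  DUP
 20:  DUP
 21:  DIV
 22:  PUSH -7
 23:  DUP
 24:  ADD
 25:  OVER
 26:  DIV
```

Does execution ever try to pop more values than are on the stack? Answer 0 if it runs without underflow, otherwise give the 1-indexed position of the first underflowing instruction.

3

PUSH 6  -> 6
PUSH 47 -> 6 47
ROT  — needs 3 operands, stack has 2 → underflow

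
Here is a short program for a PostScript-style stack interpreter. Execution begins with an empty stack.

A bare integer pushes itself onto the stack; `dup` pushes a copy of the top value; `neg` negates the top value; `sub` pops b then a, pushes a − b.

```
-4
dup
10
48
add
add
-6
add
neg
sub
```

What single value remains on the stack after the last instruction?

-4  -> -4
dup -> -4 -4
10  -> -4 -4 10
48  -> -4 -4 10 48
add -> -4 -4 58
add -> -4 54
-6  -> -4 54 -6
add -> -4 48
neg -> -4 -48
sub -> 44

44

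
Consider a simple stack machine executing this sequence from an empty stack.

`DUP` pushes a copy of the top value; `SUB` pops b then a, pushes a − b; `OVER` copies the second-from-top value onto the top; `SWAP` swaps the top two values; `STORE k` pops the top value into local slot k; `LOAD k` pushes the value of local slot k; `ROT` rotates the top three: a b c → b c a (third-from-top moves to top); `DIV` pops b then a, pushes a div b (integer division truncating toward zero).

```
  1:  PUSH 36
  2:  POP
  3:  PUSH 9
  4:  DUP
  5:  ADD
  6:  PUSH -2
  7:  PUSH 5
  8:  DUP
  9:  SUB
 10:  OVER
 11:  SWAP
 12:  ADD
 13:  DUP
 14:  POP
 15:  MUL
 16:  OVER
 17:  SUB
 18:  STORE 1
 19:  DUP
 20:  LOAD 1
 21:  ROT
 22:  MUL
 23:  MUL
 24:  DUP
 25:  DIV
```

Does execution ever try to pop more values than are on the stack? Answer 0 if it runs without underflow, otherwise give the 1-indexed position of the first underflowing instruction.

0

PUSH 36 : [36]
POP     : []
PUSH 9  : [9]
DUP     : [9, 9]
ADD     : [18]
PUSH -2 : [18, -2]
PUSH 5  : [18, -2, 5]
DUP     : [18, -2, 5, 5]
SUB     : [18, -2, 0]
OVER    : [18, -2, 0, -2]
SWAP    : [18, -2, -2, 0]
ADD     : [18, -2, -2]
DUP     : [18, -2, -2, -2]
POP     : [18, -2, -2]
MUL     : [18, 4]
OVER    : [18, 4, 18]
SUB     : [18, -14]
STORE 1 : [18]
DUP     : [18, 18]
LOAD 1  : [18, 18, -14]
ROT     : [18, -14, 18]
MUL     : [18, -252]
MUL     : [-4536]
DUP     : [-4536, -4536]
DIV     : [1]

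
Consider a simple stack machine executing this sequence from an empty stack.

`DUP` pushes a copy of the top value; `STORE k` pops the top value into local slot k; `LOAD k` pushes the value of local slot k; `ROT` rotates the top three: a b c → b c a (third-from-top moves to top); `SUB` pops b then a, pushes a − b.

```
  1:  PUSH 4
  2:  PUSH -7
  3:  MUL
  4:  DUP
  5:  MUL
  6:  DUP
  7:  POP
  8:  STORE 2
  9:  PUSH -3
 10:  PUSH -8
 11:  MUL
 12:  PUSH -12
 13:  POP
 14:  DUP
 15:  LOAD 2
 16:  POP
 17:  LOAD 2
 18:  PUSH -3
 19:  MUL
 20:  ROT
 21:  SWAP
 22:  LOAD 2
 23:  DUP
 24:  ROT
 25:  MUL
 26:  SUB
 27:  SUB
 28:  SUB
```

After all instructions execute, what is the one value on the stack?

PUSH 4   → [4]
PUSH -7  → [4, -7]
MUL      → [-28]
DUP      → [-28, -28]
MUL      → [784]
DUP      → [784, 784]
POP      → [784]
STORE 2  → []
PUSH -3  → [-3]
PUSH -8  → [-3, -8]
MUL      → [24]
PUSH -12 → [24, -12]
POP      → [24]
DUP      → [24, 24]
LOAD 2   → [24, 24, 784]
POP      → [24, 24]
LOAD 2   → [24, 24, 784]
PUSH -3  → [24, 24, 784, -3]
MUL      → [24, 24, -2352]
ROT      → [24, -2352, 24]
SWAP     → [24, 24, -2352]
LOAD 2   → [24, 24, -2352, 784]
DUP      → [24, 24, -2352, 784, 784]
ROT      → [24, 24, 784, 784, -2352]
MUL      → [24, 24, 784, -1843968]
SUB      → [24, 24, 1844752]
SUB      → [24, -1844728]
SUB      → [1844752]

1844752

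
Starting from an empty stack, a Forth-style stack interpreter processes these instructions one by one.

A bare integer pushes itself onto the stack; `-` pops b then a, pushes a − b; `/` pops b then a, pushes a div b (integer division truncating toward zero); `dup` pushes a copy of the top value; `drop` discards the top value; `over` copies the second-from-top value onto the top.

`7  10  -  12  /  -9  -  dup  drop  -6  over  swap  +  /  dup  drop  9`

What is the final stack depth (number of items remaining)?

7    -> [7]
10   -> [7, 10]
-    -> [-3]
12   -> [-3, 12]
/    -> [0]
-9   -> [0, -9]
-    -> [9]
dup  -> [9, 9]
drop -> [9]
-6   -> [9, -6]
over -> [9, -6, 9]
swap -> [9, 9, -6]
+    -> [9, 3]
/    -> [3]
dup  -> [3, 3]
drop -> [3]
9    -> [3, 9]

2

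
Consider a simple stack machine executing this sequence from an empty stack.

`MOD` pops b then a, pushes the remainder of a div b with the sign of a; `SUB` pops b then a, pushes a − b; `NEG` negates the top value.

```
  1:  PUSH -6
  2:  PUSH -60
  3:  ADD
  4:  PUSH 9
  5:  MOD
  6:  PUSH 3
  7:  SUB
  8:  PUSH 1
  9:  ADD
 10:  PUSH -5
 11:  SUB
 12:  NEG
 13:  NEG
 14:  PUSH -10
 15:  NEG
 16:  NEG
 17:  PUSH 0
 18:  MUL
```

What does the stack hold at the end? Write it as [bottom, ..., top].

PUSH -6  → [-6]
PUSH -60 → [-6, -60]
ADD      → [-66]
PUSH 9   → [-66, 9]
MOD      → [-3]
PUSH 3   → [-3, 3]
SUB      → [-6]
PUSH 1   → [-6, 1]
ADD      → [-5]
PUSH -5  → [-5, -5]
SUB      → [0]
NEG      → [0]
NEG      → [0]
PUSH -10 → [0, -10]
NEG      → [0, 10]
NEG      → [0, -10]
PUSH 0   → [0, -10, 0]
MUL      → [0, 0]

[0, 0]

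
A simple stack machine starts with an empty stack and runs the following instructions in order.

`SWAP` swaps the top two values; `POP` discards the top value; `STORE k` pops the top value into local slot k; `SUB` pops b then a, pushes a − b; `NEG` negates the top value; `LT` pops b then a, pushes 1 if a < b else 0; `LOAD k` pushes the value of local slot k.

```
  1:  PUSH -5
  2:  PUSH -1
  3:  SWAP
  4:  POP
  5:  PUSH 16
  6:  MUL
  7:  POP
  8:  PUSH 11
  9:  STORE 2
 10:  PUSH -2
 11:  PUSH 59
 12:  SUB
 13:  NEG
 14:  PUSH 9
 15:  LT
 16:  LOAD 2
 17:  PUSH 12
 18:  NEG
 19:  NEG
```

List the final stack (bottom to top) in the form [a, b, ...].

[0, 11, 12]

PUSH -5 : -5
PUSH -1 : -5 -1
SWAP    : -1 -5
POP     : -1
PUSH 16 : -1 16
MUL     : -16
POP     : (empty)
PUSH 11 : 11
STORE 2 : (empty)
PUSH -2 : -2
PUSH 59 : -2 59
SUB     : -61
NEG     : 61
PUSH 9  : 61 9
LT      : 0
LOAD 2  : 0 11
PUSH 12 : 0 11 12
NEG     : 0 11 -12
NEG     : 0 11 12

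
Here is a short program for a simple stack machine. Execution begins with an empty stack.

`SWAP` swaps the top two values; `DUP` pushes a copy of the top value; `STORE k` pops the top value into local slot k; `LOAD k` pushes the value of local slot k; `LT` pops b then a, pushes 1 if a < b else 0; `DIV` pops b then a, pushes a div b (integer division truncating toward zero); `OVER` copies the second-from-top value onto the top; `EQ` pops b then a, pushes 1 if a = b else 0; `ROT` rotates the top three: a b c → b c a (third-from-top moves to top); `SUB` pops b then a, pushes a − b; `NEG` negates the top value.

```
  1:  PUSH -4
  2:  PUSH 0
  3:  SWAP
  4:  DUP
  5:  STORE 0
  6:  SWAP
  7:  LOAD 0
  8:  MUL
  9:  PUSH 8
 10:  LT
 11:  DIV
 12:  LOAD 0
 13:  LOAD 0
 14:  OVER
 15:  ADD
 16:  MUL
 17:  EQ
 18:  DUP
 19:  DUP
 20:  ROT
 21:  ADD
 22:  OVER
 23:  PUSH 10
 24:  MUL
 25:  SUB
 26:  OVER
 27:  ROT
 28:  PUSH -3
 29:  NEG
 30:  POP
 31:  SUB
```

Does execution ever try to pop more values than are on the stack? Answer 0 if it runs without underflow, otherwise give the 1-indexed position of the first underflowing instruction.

0

PUSH -4 → [-4]
PUSH 0  → [-4, 0]
SWAP    → [0, -4]
DUP     → [0, -4, -4]
STORE 0 → [0, -4]
SWAP    → [-4, 0]
LOAD 0  → [-4, 0, -4]
MUL     → [-4, 0]
PUSH 8  → [-4, 0, 8]
LT      → [-4, 1]
DIV     → [-4]
LOAD 0  → [-4, -4]
LOAD 0  → [-4, -4, -4]
OVER    → [-4, -4, -4, -4]
ADD     → [-4, -4, -8]
MUL     → [-4, 32]
EQ      → [0]
DUP     → [0, 0]
DUP     → [0, 0, 0]
ROT     → [0, 0, 0]
ADD     → [0, 0]
OVER    → [0, 0, 0]
PUSH 10 → [0, 0, 0, 10]
MUL     → [0, 0, 0]
SUB     → [0, 0]
OVER    → [0, 0, 0]
ROT     → [0, 0, 0]
PUSH -3 → [0, 0, 0, -3]
NEG     → [0, 0, 0, 3]
POP     → [0, 0, 0]
SUB     → [0, 0]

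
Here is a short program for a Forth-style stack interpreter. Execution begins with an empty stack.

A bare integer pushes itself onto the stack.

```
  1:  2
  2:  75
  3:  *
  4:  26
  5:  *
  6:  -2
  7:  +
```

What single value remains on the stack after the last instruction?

3898

2   [2]
75  [2, 75]
*   [150]
26  [150, 26]
*   [3900]
-2  [3900, -2]
+   [3898]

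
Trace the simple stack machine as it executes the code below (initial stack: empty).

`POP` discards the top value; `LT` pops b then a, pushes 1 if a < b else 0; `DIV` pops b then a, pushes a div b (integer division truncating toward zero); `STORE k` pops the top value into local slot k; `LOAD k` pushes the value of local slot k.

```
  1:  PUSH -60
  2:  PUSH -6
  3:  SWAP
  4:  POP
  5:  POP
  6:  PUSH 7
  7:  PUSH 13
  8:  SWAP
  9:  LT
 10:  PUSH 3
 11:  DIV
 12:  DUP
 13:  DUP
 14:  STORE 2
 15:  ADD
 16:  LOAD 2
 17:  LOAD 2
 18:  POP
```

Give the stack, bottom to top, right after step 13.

PUSH -60 : -60
PUSH -6  : -60 -6
SWAP     : -6 -60
POP      : -6
POP      : (empty)
PUSH 7   : 7
PUSH 13  : 7 13
SWAP     : 13 7
LT       : 0
PUSH 3   : 0 3
DIV      : 0
DUP      : 0 0
DUP      : 0 0 0

[0, 0, 0]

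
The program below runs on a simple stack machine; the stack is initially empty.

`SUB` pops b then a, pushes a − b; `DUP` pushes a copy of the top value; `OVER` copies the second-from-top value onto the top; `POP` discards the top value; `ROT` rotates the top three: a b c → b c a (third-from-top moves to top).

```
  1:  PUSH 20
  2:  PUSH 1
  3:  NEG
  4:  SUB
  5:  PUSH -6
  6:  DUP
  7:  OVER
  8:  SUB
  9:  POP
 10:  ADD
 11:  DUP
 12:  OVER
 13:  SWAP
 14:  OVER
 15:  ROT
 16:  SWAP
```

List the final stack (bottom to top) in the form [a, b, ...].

[15, 15, 15, 15]

PUSH 20 -> [20]
PUSH 1  -> [20, 1]
NEG     -> [20, -1]
SUB     -> [21]
PUSH -6 -> [21, -6]
DUP     -> [21, -6, -6]
OVER    -> [21, -6, -6, -6]
SUB     -> [21, -6, 0]
POP     -> [21, -6]
ADD     -> [15]
DUP     -> [15, 15]
OVER    -> [15, 15, 15]
SWAP    -> [15, 15, 15]
OVER    -> [15, 15, 15, 15]
ROT     -> [15, 15, 15, 15]
SWAP    -> [15, 15, 15, 15]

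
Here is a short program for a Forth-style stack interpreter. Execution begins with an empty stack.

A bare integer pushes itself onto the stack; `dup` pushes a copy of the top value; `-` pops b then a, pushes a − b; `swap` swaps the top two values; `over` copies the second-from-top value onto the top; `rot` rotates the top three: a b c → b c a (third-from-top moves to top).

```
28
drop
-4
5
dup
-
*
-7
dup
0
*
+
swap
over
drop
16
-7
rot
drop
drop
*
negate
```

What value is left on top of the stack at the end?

28      28
drop    (empty)
-4      -4
5       -4 5
dup     -4 5 5
-       -4 0
*       0
-7      0 -7
dup     0 -7 -7
0       0 -7 -7 0
*       0 -7 0
+       0 -7
swap    -7 0
over    -7 0 -7
drop    -7 0
16      -7 0 16
-7      -7 0 16 -7
rot     -7 16 -7 0
drop    -7 16 -7
drop    -7 16
*       -112
negate  112

112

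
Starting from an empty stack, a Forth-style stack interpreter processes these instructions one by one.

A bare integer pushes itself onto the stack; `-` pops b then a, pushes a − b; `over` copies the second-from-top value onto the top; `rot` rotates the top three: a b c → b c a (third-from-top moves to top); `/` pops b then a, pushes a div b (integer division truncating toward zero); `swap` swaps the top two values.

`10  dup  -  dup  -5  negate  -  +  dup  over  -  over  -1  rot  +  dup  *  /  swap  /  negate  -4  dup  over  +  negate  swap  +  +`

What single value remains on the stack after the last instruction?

3

10     → 10
dup    → 10 10
-      → 0
dup    → 0 0
-5     → 0 0 -5
negate → 0 0 5
-      → 0 -5
+      → -5
dup    → -5 -5
over   → -5 -5 -5
-      → -5 0
over   → -5 0 -5
-1     → -5 0 -5 -1
rot    → -5 -5 -1 0
+      → -5 -5 -1
dup    → -5 -5 -1 -1
*      → -5 -5 1
/      → -5 -5
swap   → -5 -5
/      → 1
negate → -1
-4     → -1 -4
dup    → -1 -4 -4
over   → -1 -4 -4 -4
+      → -1 -4 -8
negate → -1 -4 8
swap   → -1 8 -4
+      → -1 4
+      → 3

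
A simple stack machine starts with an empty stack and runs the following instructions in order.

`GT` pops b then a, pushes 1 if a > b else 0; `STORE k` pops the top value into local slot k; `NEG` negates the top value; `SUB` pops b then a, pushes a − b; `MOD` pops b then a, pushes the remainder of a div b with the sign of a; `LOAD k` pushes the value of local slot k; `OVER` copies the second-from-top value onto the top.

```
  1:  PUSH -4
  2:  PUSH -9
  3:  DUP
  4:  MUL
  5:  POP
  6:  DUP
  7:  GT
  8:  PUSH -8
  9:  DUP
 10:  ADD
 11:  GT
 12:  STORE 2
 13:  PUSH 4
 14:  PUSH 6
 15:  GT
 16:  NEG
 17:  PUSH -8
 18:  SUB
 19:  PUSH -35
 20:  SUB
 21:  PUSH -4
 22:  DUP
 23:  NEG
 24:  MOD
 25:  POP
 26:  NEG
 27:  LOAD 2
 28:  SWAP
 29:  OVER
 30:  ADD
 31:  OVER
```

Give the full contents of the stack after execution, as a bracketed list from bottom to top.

PUSH -4  → [-4]
PUSH -9  → [-4, -9]
DUP      → [-4, -9, -9]
MUL      → [-4, 81]
POP      → [-4]
DUP      → [-4, -4]
GT       → [0]
PUSH -8  → [0, -8]
DUP      → [0, -8, -8]
ADD      → [0, -16]
GT       → [1]
STORE 2  → []
PUSH 4   → [4]
PUSH 6   → [4, 6]
GT       → [0]
NEG      → [0]
PUSH -8  → [0, -8]
SUB      → [8]
PUSH -35 → [8, -35]
SUB      → [43]
PUSH -4  → [43, -4]
DUP      → [43, -4, -4]
NEG      → [43, -4, 4]
MOD      → [43, 0]
POP      → [43]
NEG      → [-43]
LOAD 2   → [-43, 1]
SWAP     → [1, -43]
OVER     → [1, -43, 1]
ADD      → [1, -42]
OVER     → [1, -42, 1]

[1, -42, 1]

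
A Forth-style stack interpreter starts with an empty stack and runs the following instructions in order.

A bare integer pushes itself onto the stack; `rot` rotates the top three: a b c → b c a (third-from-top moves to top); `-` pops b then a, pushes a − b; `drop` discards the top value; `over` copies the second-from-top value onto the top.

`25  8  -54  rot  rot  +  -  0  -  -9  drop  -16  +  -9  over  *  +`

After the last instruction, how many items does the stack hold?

25   : [25]
8    : [25, 8]
-54  : [25, 8, -54]
rot  : [8, -54, 25]
rot  : [-54, 25, 8]
+    : [-54, 33]
-    : [-87]
0    : [-87, 0]
-    : [-87]
-9   : [-87, -9]
drop : [-87]
-16  : [-87, -16]
+    : [-103]
-9   : [-103, -9]
over : [-103, -9, -103]
*    : [-103, 927]
+    : [824]

1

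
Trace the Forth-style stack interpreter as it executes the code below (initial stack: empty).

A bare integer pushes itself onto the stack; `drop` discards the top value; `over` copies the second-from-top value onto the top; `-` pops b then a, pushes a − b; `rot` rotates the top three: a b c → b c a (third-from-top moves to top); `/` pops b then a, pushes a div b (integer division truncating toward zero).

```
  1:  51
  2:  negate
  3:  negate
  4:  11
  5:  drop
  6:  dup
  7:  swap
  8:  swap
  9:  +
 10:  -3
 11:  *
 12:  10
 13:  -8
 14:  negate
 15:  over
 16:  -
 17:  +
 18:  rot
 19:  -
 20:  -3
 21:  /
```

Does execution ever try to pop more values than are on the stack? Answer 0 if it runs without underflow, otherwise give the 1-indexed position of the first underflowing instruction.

51     → 51
negate → -51
negate → 51
11     → 51 11
drop   → 51
dup    → 51 51
swap   → 51 51
swap   → 51 51
+      → 102
-3     → 102 -3
*      → -306
10     → -306 10
-8     → -306 10 -8
negate → -306 10 8
over   → -306 10 8 10
-      → -306 10 -2
+      → -306 8
rot  — needs 3 operands, stack has 2 → underflow

18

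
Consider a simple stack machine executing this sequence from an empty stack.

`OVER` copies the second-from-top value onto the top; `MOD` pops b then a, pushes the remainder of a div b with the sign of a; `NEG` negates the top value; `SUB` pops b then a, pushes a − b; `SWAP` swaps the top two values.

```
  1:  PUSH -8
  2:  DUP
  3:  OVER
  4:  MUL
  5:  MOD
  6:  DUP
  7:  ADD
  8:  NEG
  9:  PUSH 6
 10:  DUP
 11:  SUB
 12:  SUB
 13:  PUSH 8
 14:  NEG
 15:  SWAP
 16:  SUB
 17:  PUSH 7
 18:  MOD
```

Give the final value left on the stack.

PUSH -8 → [-8]
DUP     → [-8, -8]
OVER    → [-8, -8, -8]
MUL     → [-8, 64]
MOD     → [-8]
DUP     → [-8, -8]
ADD     → [-16]
NEG     → [16]
PUSH 6  → [16, 6]
DUP     → [16, 6, 6]
SUB     → [16, 0]
SUB     → [16]
PUSH 8  → [16, 8]
NEG     → [16, -8]
SWAP    → [-8, 16]
SUB     → [-24]
PUSH 7  → [-24, 7]
MOD     → [-3]

-3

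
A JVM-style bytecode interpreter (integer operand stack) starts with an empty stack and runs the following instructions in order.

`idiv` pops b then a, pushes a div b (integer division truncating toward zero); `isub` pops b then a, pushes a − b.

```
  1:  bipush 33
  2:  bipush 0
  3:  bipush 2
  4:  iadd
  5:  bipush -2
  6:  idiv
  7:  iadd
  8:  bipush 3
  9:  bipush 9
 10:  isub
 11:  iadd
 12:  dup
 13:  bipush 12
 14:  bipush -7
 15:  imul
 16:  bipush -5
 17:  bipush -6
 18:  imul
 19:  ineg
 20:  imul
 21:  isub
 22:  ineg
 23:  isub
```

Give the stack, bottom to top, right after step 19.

bipush 33 -> 33
bipush 0  -> 33 0
bipush 2  -> 33 0 2
iadd      -> 33 2
bipush -2 -> 33 2 -2
idiv      -> 33 -1
iadd      -> 32
bipush 3  -> 32 3
bipush 9  -> 32 3 9
isub      -> 32 -6
iadd      -> 26
dup       -> 26 26
bipush 12 -> 26 26 12
bipush -7 -> 26 26 12 -7
imul      -> 26 26 -84
bipush -5 -> 26 26 -84 -5
bipush -6 -> 26 26 -84 -5 -6
imul      -> 26 26 -84 30
ineg      -> 26 26 -84 -30

[26, 26, -84, -30]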